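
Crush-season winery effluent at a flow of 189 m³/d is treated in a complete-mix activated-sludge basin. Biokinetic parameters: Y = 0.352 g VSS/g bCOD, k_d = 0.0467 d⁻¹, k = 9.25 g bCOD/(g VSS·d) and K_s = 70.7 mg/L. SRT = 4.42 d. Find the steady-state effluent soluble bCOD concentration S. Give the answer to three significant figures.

For a completely mixed reactor with recycle the Lawrence–McCarty relation gives S = K_s·(1 + k_d·θ_c) / [θ_c·(Y·k − k_d) − 1] = 70.7 × (1 + 0.0467 × 4.42) / [4.42 × (0.352 × 9.25 − 0.0467) − 1] = 85.29 / 13.19 = 6.469 mg/L.

S ≈ 6.47 mg/L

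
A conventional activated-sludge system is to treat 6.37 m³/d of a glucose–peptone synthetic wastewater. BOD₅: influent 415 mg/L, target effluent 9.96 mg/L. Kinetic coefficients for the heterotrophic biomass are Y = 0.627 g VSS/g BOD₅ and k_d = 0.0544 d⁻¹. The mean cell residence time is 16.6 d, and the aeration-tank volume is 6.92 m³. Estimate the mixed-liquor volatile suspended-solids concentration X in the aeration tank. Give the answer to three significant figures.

Solving the biomass balance for X: X = Y Q (S₀−S) θ_c / [V (1+k_d θ_c)] = 0.627 × 6.37 × (415 − 9.96) × 16.6 / [6.92 × (1 + 0.0544 × 16.6)] = 2039 mg/L.

X ≈ 2040 mg/L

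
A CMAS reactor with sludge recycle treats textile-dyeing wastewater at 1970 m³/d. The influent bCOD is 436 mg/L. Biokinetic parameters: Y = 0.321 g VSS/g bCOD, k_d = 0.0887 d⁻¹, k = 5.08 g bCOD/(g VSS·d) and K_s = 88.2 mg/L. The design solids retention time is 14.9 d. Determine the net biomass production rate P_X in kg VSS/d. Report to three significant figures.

P_X ≈ 116 kg VSS/d

Effluent substrate depends only on kinetics and SRT: S = K_s(1 + k_d θ_c) / [θ_c(Yk − k_d) − 1] = 88.2 × (1 + 0.0887 × 14.9) / [14.9 × (0.321 × 5.08 − 0.0887) − 1] = 204.8 / 21.98 = 9.318 mg/L.
Observed yield with endogenous decay: Y_obs = Y / (1 + k_d·θ_c) = 0.321 / (1 + 0.0887 × 14.9) = 0.321 / 2.322 = 0.1383 g VSS/g bCOD.
ΔS = 436 − 9.32 = 426.7 mg/L, so the substrate removal rate is 1970 × 426.7/1000 = 840.6 kg bCOD/d.
So the net sludge growth is P_X = 0.1383 × 840.6 = 116.2 kg VSS/d.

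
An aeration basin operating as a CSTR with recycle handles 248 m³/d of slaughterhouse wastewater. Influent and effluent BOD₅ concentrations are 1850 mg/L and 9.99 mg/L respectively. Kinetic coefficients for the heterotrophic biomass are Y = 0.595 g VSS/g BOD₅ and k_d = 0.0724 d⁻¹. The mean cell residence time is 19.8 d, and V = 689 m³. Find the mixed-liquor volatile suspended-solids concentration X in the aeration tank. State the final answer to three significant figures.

X = Y·Q·ΔS·θ_c / [V·(1 + k_d θ_c)] = 0.595 × 248 × (1850 − 9.99) × 19.8 / [689 × (1 + 0.0724 × 19.8)] = 3206 mg/L.

X ≈ 3210 mg/L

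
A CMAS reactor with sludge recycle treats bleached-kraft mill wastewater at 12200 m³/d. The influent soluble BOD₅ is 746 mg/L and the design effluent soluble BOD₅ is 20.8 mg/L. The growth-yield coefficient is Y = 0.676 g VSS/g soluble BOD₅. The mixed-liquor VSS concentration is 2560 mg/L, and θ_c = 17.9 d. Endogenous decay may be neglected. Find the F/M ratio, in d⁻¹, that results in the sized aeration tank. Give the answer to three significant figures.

V·X = Y·Q·ΔS·θ_c gives V = 0.676 × 12200 × (746 − 20.8) × 17.9 / 2560 = 41819 m³.
Food-to-microorganism ratio F/M = Q S₀ / (V X) = 12200 × 746 / (41819 × 2560) = 0.08501 d⁻¹.

F/M ≈ 0.0850 d⁻¹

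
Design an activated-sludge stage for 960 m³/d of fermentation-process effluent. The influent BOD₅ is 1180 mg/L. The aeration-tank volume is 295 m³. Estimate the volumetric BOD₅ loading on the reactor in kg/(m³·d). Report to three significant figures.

L_v = Q S₀ / V = 960 × 1180 × 10⁻³ / 295.0 = 3.840 kg/(m³·d).

L_v ≈ 3.84 kg BOD₅/(m³·d)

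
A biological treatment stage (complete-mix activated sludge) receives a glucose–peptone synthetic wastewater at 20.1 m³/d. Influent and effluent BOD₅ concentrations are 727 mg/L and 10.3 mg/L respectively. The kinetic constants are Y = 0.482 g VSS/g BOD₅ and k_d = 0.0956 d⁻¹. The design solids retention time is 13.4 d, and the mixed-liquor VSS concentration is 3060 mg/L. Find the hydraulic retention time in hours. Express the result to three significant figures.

Rearranging the biomass balance for a CMAS with decay, V = Y·Q·ΔS·θ_c / [X·(1+k_d θ_c)] = 0.482 × 20.1 × (727 − 10.3) × 13.4 / [3060 × (1 + 0.0956 × 13.4)] = 9.3×10^4 / 6980 = 13.33 m³.
τ = V/Q = 13.33/20.1 = 0.6632 d, or 15.92 h.

τ ≈ 15.9 h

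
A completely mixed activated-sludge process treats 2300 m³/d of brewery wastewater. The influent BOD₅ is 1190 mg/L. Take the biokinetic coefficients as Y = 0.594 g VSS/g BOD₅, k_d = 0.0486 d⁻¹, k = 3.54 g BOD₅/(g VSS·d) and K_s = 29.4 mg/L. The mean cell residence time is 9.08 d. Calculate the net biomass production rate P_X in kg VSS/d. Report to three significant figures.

P_X ≈ 1130 kg VSS/d

For a completely mixed reactor with recycle the Lawrence–McCarty relation gives S = K_s·(1 + k_d·θ_c) / [θ_c·(Y·k − k_d) − 1] = 29.4 × (1 + 0.0486 × 9.08) / [9.08 × (0.594 × 3.54 − 0.0486) − 1] = 42.37 / 17.65 = 2.401 mg/L.
The observed yield is Y_obs = Y/(1 + k_d·θ_c) = 0.594 / (1 + 0.0486 × 9.08) = 0.594 / 1.441 = 0.4121 g VSS per g BOD₅ removed.
Q·(S₀ − S) = 2300 × (1190 − 2.40) × 10⁻³ = 2731 kg/d removed.
Biomass produced: P_X = Y_obs·Q·ΔS = 0.4121 × 2731 ≈ 1126 kg VSS/d.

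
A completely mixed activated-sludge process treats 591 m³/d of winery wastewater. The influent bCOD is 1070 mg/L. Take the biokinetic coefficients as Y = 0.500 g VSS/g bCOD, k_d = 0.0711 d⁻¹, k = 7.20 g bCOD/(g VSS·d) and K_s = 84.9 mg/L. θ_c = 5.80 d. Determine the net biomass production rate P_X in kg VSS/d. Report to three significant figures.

For a completely mixed reactor with recycle the Lawrence–McCarty relation gives S = K_s·(1 + k_d·θ_c) / [θ_c·(Y·k − k_d) − 1] = 84.9 × (1 + 0.0711 × 5.80) / [5.80 × (0.500 × 7.20 − 0.0711) − 1] = 119.9 / 19.47 = 6.160 mg/L.
The observed yield is Y_obs = Y/(1 + k_d·θ_c) = 0.500 / (1 + 0.0711 × 5.80) = 0.500 / 1.412 = 0.3540 g VSS per g bCOD removed.
Mass of bCOD removed per day: Q(S₀ − S) = 591 × 1064 g/m³ = 628.7 kg/d.
So the net sludge growth is P_X = 0.3540 × 628.7 = 222.6 kg VSS/d.

P_X ≈ 223 kg VSS/d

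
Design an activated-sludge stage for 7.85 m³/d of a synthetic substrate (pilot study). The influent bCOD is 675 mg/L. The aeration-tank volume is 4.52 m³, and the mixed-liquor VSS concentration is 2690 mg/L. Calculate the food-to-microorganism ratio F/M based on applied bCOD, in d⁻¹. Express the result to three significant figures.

F/M = applied load / biomass = Q·S₀/(V·X) = 7.85 × 675 / (4.520 × 2690) = 0.4358 d⁻¹.

F/M ≈ 0.436 d⁻¹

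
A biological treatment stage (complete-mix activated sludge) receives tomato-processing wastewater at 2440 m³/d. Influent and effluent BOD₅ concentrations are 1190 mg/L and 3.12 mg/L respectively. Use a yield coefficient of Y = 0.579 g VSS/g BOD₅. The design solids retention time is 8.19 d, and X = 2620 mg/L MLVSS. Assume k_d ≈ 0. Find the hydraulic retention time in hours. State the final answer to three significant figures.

τ ≈ 51.6 h

V·X = Y·Q·ΔS·θ_c gives V = 0.579 × 2440 × (1190 − 3.12) × 8.19 / 2620 = 5242 m³.
τ = V/Q = 5242/2440 = 2.148 d, or 51.56 h.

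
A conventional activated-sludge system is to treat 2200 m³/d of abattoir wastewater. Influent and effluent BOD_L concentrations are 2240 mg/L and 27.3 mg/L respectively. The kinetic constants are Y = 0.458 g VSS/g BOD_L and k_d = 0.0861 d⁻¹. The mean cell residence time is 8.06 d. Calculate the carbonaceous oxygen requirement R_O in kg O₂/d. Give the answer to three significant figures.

Y_obs = Y / (1 + k_d θ_c) = 0.458 / (1 + 0.0861 × 8.06) = 0.458 / 1.694 = 0.2704.
Mass of BOD_L removed per day: Q(S₀ − S) = 2200 × 2213 g/m³ = 4868 kg/d.
Biomass synthesised: P_X = Y_obs × 4868 = 1316 kg VSS/d.
R_O = Q·(S₀ − S) − 1.42·P_X = 4868 − 1.42 × 1316 = 2999 kg O₂/d.

R_O ≈ 3000 kg O₂/d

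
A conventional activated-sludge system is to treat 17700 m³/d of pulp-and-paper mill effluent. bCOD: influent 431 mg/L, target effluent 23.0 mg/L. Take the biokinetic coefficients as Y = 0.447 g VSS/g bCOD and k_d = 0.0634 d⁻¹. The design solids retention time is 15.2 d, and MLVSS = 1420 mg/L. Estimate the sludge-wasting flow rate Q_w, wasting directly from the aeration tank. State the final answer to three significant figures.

Rearranging the biomass balance for a CMAS with decay, V = Y·Q·ΔS·θ_c / [X·(1+k_d θ_c)] = 0.447 × 17700 × (431 − 23.0) × 15.2 / [1420 × (1 + 0.0634 × 15.2)] = 4.91×10^7 / 2788 = 17596 m³.
Wasting from the aeration tank: Q_w = V / θ_c = 17596 / 15.2 = 1158 m³/d.

Q_w ≈ 1160 m³/d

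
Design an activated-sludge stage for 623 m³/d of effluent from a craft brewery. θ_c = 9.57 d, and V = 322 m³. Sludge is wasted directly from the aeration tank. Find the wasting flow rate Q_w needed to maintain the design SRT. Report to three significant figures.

For wasting at MLVSS concentration, Q_w = V/θ_c = 322.0/9.57 = 33.65 m³/d.

Q_w ≈ 33.6 m³/d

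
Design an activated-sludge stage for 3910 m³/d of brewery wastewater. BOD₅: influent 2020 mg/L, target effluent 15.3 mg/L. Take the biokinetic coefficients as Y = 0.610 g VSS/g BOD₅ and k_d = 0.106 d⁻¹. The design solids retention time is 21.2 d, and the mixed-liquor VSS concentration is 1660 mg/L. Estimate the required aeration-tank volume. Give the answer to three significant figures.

V ≈ 18800 m³

Steady-state biomass mass balance: V·X·(1 + k_d·θ_c) = Y·Q·(S₀ − S)·θ_c, so V = 0.610 × 3910 × (2020 − 15.3) × 21.2 / [1660 × (1 + 0.106 × 21.2)] = 1.01×10^8 / 5390 = 18805 m³.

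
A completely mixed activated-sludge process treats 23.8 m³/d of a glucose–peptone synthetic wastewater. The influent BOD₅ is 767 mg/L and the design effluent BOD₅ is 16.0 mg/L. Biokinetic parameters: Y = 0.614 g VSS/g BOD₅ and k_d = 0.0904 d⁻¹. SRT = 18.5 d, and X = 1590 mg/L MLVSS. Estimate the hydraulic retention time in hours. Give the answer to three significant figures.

τ ≈ 48.2 h

Steady-state biomass mass balance: V·X·(1 + k_d·θ_c) = Y·Q·(S₀ − S)·θ_c, so V = 0.614 × 23.8 × (767 − 16.0) × 18.5 / [1590 × (1 + 0.0904 × 18.5)] = 2.03×10^5 / 4249 = 47.78 m³.
HRT = V/Q = 47.78 m³ / 23.8 m³·d⁻¹ = 2.008 d × 24 = 48.18 h.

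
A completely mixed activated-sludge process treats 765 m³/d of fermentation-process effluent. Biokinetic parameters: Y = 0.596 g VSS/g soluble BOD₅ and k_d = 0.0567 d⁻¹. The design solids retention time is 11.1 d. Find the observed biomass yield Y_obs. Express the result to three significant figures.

Y_obs ≈ 0.366 g VSS/g soluble BOD₅

Y_obs = Y / (1 + k_d θ_c) = 0.596 / (1 + 0.0567 × 11.1) = 0.596 / 1.629 = 0.3658.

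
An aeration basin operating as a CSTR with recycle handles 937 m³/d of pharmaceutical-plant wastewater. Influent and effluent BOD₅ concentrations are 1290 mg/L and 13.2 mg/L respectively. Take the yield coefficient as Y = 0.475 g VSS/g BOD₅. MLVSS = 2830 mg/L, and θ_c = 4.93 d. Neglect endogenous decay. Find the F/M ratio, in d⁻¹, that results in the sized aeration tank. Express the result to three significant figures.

F/M ≈ 0.431 d⁻¹

With k_d = 0 the design equation reduces to V = Y Q (S₀−S) θ_c / X = 0.475 × 937 × (1290 − 13.2) × 4.93 / 2830 = 990.0 m³.
F/M = applied load / biomass = Q·S₀/(V·X) = 937 × 1290 / (990.0 × 2830) = 0.4314 d⁻¹.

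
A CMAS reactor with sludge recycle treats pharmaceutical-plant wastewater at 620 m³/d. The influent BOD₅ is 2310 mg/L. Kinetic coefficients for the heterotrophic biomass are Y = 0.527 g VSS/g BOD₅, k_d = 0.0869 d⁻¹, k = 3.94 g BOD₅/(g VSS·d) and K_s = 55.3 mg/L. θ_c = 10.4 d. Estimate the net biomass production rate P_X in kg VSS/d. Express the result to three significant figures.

P_X ≈ 396 kg VSS/d

From the Monod/SRT balance for a CMAS, S = K_s·(1+k_d θ_c)/[θ_c·(Y k − k_d) − 1] = 55.3 × (1 + 0.0869 × 10.4) / [10.4 × (0.527 × 3.94 − 0.0869) − 1] = 105.3 / 19.69 = 5.347 mg/L.
Y_obs = Y / (1 + k_d θ_c) = 0.527 / (1 + 0.0869 × 10.4) = 0.527 / 1.904 = 0.2768.
Mass of BOD₅ removed per day: Q(S₀ − S) = 620 × 2305 g/m³ = 1429 kg/d.
Biomass produced: P_X = Y_obs·Q·ΔS = 0.2768 × 1429 ≈ 395.5 kg VSS/d.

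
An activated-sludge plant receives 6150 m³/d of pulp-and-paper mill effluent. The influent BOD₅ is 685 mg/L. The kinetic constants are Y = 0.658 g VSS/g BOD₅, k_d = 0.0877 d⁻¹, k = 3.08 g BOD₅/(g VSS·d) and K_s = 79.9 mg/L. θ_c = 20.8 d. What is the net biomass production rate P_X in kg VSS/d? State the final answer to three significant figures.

For a completely mixed reactor with recycle the Lawrence–McCarty relation gives S = K_s·(1 + k_d·θ_c) / [θ_c·(Y·k − k_d) − 1] = 79.9 × (1 + 0.0877 × 20.8) / [20.8 × (0.658 × 3.08 − 0.0877) − 1] = 225.7 / 39.33 = 5.737 mg/L.
Y_obs = Y / (1 + k_d θ_c) = 0.658 / (1 + 0.0877 × 20.8) = 0.658 / 2.824 = 0.2330.
ΔS = 685 − 5.74 = 679.3 mg/L, so the substrate removal rate is 6150 × 679.3/1000 = 4177 kg BOD₅/d.
Biomass produced: P_X = Y_obs·Q·ΔS = 0.2330 × 4177 ≈ 973.3 kg VSS/d.

P_X ≈ 973 kg VSS/d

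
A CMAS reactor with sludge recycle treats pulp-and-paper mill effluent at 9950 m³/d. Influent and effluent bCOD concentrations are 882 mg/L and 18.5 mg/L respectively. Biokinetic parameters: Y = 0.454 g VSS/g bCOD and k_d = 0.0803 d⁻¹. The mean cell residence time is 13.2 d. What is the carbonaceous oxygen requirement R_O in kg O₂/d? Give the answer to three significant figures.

Observed yield with endogenous decay: Y_obs = Y / (1 + k_d·θ_c) = 0.454 / (1 + 0.0803 × 13.2) = 0.454 / 2.060 = 0.2204 g VSS/g bCOD.
Mass of bCOD removed per day: Q(S₀ − S) = 9950 × 863.5 g/m³ = 8592 kg/d.
P_X = Y_obs·Q·(S₀ − S) = 0.2204 × 8592 = 1894 kg VSS/d.
R_O = Q·(S₀ − S) − 1.42·P_X = 8592 − 1.42 × 1894 = 5903 kg O₂/d.

R_O ≈ 5900 kg O₂/d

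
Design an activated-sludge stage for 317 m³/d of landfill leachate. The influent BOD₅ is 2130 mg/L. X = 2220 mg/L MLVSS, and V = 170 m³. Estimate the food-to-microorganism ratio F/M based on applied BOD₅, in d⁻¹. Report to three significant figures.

F/M ≈ 1.79 d⁻¹

Food-to-microorganism ratio F/M = Q S₀ / (V X) = 317 × 2130 / (170.0 × 2220) = 1.789 d⁻¹.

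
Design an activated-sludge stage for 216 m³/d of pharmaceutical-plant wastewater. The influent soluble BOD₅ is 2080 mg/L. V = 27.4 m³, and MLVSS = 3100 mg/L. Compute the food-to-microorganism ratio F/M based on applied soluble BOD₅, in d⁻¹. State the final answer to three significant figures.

F/M = applied load / biomass = Q·S₀/(V·X) = 216 × 2080 / (27.40 × 3100) = 5.289 d⁻¹.

F/M ≈ 5.29 d⁻¹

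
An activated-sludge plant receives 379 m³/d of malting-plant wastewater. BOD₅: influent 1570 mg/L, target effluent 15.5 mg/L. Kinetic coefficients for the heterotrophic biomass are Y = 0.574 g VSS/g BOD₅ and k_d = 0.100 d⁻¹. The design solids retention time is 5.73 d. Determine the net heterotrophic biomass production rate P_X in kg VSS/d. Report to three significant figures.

Correct the yield for decay: Y_obs = Y/(1 + k_d θ_c) = 0.574 / (1 + 0.100 × 5.73) = 0.574 / 1.573 = 0.3649.
ΔS = 1570 − 15.5 = 1554 mg/L, so the substrate removal rate is 379 × 1554/1000 = 589.2 kg BOD₅/d.
Net biomass production P_X = Y_obs × Q·(S₀ − S) = 0.3649 × 589.2 = 215.0 kg VSS/d.

P_X ≈ 215 kg VSS/d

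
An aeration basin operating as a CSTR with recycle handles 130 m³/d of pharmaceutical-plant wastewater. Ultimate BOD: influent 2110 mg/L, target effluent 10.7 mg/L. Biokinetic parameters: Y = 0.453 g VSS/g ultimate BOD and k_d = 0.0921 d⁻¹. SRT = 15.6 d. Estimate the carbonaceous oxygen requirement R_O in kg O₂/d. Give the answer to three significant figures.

R_O ≈ 201 kg O₂/d

The observed yield is Y_obs = Y/(1 + k_d·θ_c) = 0.453 / (1 + 0.0921 × 15.6) = 0.453 / 2.437 = 0.1859 g VSS per g ultimate BOD removed.
Q·(S₀ − S) = 130 × (2110 − 10.7) × 10⁻³ = 272.9 kg/d removed.
P_X = Y_obs·Q·(S₀ − S) = 0.1859 × 272.9 = 50.73 kg VSS/d.
R_O = Q·(S₀ − S) − 1.42·P_X = 272.9 − 1.42 × 50.73 = 200.9 kg O₂/d.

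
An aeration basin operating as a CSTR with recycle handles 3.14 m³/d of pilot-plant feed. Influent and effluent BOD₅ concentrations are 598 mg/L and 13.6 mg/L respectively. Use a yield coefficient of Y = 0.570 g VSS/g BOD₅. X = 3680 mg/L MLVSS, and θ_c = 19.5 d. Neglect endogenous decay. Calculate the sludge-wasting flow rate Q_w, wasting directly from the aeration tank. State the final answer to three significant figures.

Q_w ≈ 0.284 m³/d

V·X = Y·Q·ΔS·θ_c gives V = 0.570 × 3.14 × (598 − 13.6) × 19.5 / 3680 = 5.542 m³.
With mixed-liquor wasting, θ_c = V/Q_w, so Q_w = V/θ_c = 5.542/19.5 = 0.2842 m³/d.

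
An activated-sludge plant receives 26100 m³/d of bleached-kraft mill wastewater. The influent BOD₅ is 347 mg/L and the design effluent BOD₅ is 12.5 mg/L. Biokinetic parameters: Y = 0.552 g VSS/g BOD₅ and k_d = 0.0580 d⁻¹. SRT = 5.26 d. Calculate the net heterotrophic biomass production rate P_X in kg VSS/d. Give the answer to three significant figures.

P_X ≈ 3690 kg VSS/d

Observed yield with endogenous decay: Y_obs = Y / (1 + k_d·θ_c) = 0.552 / (1 + 0.0580 × 5.26) = 0.552 / 1.305 = 0.4230 g VSS/g BOD₅.
Q·(S₀ − S) = 26100 × (347 − 12.5) × 10⁻³ = 8730 kg/d removed.
Biomass produced: P_X = Y_obs·Q·ΔS = 0.4230 × 8730 ≈ 3693 kg VSS/d.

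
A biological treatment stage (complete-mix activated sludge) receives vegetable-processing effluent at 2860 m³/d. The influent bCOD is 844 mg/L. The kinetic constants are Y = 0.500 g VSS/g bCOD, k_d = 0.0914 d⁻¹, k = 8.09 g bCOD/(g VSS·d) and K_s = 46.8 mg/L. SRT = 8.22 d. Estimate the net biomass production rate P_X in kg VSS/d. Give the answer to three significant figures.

From the Monod/SRT balance for a CMAS, S = K_s·(1+k_d θ_c)/[θ_c·(Y k − k_d) − 1] = 46.8 × (1 + 0.0914 × 8.22) / [8.22 × (0.500 × 8.09 − 0.0914) − 1] = 81.96 / 31.50 = 2.602 mg/L.
The observed yield is Y_obs = Y/(1 + k_d·θ_c) = 0.500 / (1 + 0.0914 × 8.22) = 0.500 / 1.751 = 0.2855 g VSS per g bCOD removed.
Substrate removed = Q·(S₀ − S) = 2860 m³/d × (844 − 2.60) g/m³ = 2.41×10^6 g/d = 2406 kg/d.
Net biomass production P_X = Y_obs × Q·(S₀ − S) = 0.2855 × 2406 = 687.0 kg VSS/d.

P_X ≈ 687 kg VSS/d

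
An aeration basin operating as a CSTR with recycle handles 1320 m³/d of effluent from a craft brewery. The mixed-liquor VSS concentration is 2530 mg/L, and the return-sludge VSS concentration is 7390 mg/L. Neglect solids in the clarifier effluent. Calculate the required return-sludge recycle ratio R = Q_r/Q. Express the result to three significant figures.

R ≈ 0.521

Solids balance on the clarifier gives (1+R)X = R·X_r, so R = X/(X_r − X) = 2530 / (7390 − 2530) = 0.5206.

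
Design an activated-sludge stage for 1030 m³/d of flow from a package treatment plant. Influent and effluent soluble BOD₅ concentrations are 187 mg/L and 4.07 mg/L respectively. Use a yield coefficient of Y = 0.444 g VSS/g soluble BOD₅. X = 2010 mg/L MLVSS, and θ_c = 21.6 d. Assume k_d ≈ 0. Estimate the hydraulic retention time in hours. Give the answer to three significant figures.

With k_d = 0 the design equation reduces to V = Y Q (S₀−S) θ_c / X = 0.444 × 1030 × (187 − 4.07) × 21.6 / 2010 = 899.0 m³.
Hydraulic retention time τ = V/Q = 899.0 / 1030 = 0.8728 d = 20.95 h.

τ ≈ 20.9 h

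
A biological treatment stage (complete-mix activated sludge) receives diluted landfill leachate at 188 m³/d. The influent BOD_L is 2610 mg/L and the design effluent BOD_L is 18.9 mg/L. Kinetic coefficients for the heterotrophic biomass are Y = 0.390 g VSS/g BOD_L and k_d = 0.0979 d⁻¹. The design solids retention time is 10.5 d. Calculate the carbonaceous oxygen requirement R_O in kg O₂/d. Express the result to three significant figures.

R_O ≈ 354 kg O₂/d

Correct the yield for decay: Y_obs = Y/(1 + k_d θ_c) = 0.390 / (1 + 0.0979 × 10.5) = 0.390 / 2.028 = 0.1923.
Q·(S₀ − S) = 188 × (2610 − 18.9) × 10⁻³ = 487.1 kg/d removed.
P_X = Y_obs·Q·(S₀ − S) = 0.1923 × 487.1 = 93.68 kg VSS/d.
Carbonaceous O₂ demand = substrate oxidised − cell-mass equivalent = 487.1 − 1.42 × 93.68 = 354.1 kg O₂/d.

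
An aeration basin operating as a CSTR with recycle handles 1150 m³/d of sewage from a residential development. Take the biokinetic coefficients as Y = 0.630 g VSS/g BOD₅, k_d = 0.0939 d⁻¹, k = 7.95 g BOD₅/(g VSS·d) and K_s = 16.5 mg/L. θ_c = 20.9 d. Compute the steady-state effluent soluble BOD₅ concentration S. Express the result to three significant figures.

For a completely mixed reactor with recycle the Lawrence–McCarty relation gives S = K_s·(1 + k_d·θ_c) / [θ_c·(Y·k − k_d) − 1] = 16.5 × (1 + 0.0939 × 20.9) / [20.9 × (0.630 × 7.95 − 0.0939) − 1] = 48.88 / 101.7 = 0.4806 mg/L.

S ≈ 0.481 mg/L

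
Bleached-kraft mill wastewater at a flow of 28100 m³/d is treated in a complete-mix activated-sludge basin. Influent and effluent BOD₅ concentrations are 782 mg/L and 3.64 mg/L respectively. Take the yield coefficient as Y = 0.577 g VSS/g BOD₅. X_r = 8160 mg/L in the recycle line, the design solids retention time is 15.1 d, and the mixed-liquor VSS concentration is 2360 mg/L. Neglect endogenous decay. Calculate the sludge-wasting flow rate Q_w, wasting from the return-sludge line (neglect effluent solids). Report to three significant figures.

Biomass mass balance (decay neglected): V·X = Y·Q·(S₀ − S)·θ_c, so V = 0.577 × 28100 × (782 − 3.64) × 15.1 / 2360 = 80747 m³.
Q_w = (V·X)/(θ_c X_r) = 80747 × 2360 / (15.1 × 8160) = 1547 m³/d.

Q_w ≈ 1550 m³/d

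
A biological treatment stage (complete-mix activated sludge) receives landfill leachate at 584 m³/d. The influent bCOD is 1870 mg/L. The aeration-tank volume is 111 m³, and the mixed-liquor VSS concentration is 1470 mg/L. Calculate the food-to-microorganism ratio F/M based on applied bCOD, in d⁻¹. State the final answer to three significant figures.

F/M ≈ 6.69 d⁻¹

F/M = Q·S₀ / (V·X) = 584 × 1870 / (111.0 × 1470) = 6.693 g bCOD·(g VSS·d)⁻¹.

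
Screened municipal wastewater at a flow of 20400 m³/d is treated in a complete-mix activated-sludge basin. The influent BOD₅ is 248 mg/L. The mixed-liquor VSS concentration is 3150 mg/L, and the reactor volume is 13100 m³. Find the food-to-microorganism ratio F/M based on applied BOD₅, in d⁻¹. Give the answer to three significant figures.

F/M = applied load / biomass = Q·S₀/(V·X) = 20400 × 248 / (13100 × 3150) = 0.1226 d⁻¹.

F/M ≈ 0.123 d⁻¹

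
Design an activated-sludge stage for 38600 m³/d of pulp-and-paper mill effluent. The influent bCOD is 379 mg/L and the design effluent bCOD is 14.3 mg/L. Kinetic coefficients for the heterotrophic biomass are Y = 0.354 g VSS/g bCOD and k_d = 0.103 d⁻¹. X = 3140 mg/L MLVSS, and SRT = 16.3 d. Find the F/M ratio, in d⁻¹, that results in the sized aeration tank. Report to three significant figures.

F/M ≈ 0.482 d⁻¹

Rearranging the biomass balance for a CMAS with decay, V = Y·Q·ΔS·θ_c / [X·(1+k_d θ_c)] = 0.354 × 38600 × (379 − 14.3) × 16.3 / [3140 × (1 + 0.103 × 16.3)] = 8.12×10^7 / 8412 = 9657 m³.
Food-to-microorganism ratio F/M = Q S₀ / (V X) = 38600 × 379 / (9657 × 3140) = 0.4825 d⁻¹.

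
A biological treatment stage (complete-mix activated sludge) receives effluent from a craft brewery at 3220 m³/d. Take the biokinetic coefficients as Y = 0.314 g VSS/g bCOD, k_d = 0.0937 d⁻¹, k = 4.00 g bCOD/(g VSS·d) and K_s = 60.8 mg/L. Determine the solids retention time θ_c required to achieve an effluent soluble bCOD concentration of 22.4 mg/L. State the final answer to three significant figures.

From 1/θ_c = Y·k·S/(K_s + S) − k_d: Y·k·S/(K_s+S) = 0.314 × 4.00 × 22.4 / (60.8 + 22.4) = 0.3382 d⁻¹.
Then 1/θ_c = μ − k_d = 0.3382 − 0.0937 = 0.2445 d⁻¹, giving θ_c = 4.091 d.

θ_c ≈ 4.09 d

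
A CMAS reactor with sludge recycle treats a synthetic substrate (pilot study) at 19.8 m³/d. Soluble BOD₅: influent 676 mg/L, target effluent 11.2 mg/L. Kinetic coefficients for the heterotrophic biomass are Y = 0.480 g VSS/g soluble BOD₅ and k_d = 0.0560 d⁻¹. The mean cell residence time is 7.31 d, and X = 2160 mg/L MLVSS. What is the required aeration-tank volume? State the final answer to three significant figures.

Rearranging the biomass balance for a CMAS with decay, V = Y·Q·ΔS·θ_c / [X·(1+k_d θ_c)] = 0.480 × 19.8 × (676 − 11.2) × 7.31 / [2160 × (1 + 0.0560 × 7.31)] = 4.62×10^4 / 3044 = 15.17 m³.

V ≈ 15.2 m³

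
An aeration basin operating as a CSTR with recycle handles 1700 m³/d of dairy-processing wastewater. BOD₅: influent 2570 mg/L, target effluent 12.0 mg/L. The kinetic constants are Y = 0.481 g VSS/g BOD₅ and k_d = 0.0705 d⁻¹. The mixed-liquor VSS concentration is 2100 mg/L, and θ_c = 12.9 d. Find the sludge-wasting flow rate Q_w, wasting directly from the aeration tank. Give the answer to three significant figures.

Rearranging the biomass balance for a CMAS with decay, V = Y·Q·ΔS·θ_c / [X·(1+k_d θ_c)] = 0.481 × 1700 × (2570 − 12.0) × 12.9 / [2100 × (1 + 0.0705 × 12.9)] = 2.7×10^7 / 4010 = 6729 m³.
For wasting at MLVSS concentration, Q_w = V/θ_c = 6729/12.9 = 521.6 m³/d.

Q_w ≈ 522 m³/d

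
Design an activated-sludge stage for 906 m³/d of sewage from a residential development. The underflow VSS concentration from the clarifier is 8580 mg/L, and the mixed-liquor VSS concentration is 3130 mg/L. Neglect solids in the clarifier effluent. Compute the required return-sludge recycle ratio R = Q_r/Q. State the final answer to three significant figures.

Mass balance around the secondary clarifier (neglecting effluent solids): R = X / (X_r − X) = 3130 / (8580 − 3130) = 0.5743.

R ≈ 0.574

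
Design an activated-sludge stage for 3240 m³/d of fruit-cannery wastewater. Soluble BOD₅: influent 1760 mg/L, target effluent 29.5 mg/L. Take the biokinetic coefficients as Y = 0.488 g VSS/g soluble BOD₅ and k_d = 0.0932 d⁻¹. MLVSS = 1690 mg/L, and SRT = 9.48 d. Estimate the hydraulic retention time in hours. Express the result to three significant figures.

τ ≈ 60.4 h

From the SRT design equation V = Y Q (S₀−S) θ_c / [X (1 + k_d θ_c)] = 0.488 × 3240 × (1760 − 29.5) × 9.48 / [1690 × (1 + 0.0932 × 9.48)] = 2.59×10^7 / 3183 = 8149 m³.
Hydraulic retention time τ = V/Q = 8149 / 3240 = 2.515 d = 60.36 h.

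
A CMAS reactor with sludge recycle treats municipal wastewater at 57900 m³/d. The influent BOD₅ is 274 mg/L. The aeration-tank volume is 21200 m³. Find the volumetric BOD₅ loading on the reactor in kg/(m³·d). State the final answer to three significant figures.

L_v ≈ 0.748 kg BOD₅/(m³·d)

L_v = Q S₀ / V = 57900 × 274 × 10⁻³ / 21200 = 0.7483 kg/(m³·d).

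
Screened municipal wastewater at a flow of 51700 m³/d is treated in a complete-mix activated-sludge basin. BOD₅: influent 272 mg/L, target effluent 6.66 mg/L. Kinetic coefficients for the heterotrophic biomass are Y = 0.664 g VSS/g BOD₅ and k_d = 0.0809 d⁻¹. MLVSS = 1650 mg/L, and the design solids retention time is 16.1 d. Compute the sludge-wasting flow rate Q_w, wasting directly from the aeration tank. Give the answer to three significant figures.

Q_w ≈ 2400 m³/d

Steady-state biomass mass balance: V·X·(1 + k_d·θ_c) = Y·Q·(S₀ − S)·θ_c, so V = 0.664 × 51700 × (272 − 6.66) × 16.1 / [1650 × (1 + 0.0809 × 16.1)] = 1.47×10^8 / 3799 = 38602 m³.
With mixed-liquor wasting, θ_c = V/Q_w, so Q_w = V/θ_c = 38602/16.1 = 2398 m³/d.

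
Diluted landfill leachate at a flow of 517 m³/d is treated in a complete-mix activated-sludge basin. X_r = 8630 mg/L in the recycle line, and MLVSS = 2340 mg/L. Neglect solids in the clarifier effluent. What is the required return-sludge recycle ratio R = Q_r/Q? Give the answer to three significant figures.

Mass balance around the secondary clarifier (neglecting effluent solids): R = X / (X_r − X) = 2340 / (8630 − 2340) = 0.3720.

R ≈ 0.372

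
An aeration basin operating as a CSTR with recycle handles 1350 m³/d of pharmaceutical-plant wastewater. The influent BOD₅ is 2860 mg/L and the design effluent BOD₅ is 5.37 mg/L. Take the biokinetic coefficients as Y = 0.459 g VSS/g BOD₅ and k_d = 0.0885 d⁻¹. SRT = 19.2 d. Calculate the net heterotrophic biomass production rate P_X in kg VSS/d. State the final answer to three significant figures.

Correct the yield for decay: Y_obs = Y/(1 + k_d θ_c) = 0.459 / (1 + 0.0885 × 19.2) = 0.459 / 2.699 = 0.1701.
Substrate removed = Q·(S₀ − S) = 1350 m³/d × (2860 − 5.37) g/m³ = 3.85×10^6 g/d = 3854 kg/d.
Net biomass production P_X = Y_obs × Q·(S₀ − S) = 0.1701 × 3854 = 655.3 kg VSS/d.

P_X ≈ 655 kg VSS/d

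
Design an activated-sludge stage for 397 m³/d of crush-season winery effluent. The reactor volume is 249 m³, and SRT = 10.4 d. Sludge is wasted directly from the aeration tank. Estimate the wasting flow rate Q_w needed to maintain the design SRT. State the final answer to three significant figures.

Q_w ≈ 23.9 m³/d

For wasting at MLVSS concentration, Q_w = V/θ_c = 249.0/10.4 = 23.94 m³/d.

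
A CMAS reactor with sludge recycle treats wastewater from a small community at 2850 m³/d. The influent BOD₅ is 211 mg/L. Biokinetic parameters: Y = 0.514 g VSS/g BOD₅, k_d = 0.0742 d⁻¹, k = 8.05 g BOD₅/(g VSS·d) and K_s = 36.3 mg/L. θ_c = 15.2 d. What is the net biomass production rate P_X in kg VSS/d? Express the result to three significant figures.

P_X ≈ 144 kg VSS/d

For a completely mixed reactor with recycle the Lawrence–McCarty relation gives S = K_s·(1 + k_d·θ_c) / [θ_c·(Y·k − k_d) − 1] = 36.3 × (1 + 0.0742 × 15.2) / [15.2 × (0.514 × 8.05 − 0.0742) − 1] = 77.24 / 60.77 = 1.271 mg/L.
Correct the yield for decay: Y_obs = Y/(1 + k_d θ_c) = 0.514 / (1 + 0.0742 × 15.2) = 0.514 / 2.128 = 0.2416.
ΔS = 211 − 1.27 = 209.7 mg/L, so the substrate removal rate is 2850 × 209.7/1000 = 597.7 kg BOD₅/d.
Net biomass production P_X = Y_obs × Q·(S₀ − S) = 0.2416 × 597.7 = 144.4 kg VSS/d.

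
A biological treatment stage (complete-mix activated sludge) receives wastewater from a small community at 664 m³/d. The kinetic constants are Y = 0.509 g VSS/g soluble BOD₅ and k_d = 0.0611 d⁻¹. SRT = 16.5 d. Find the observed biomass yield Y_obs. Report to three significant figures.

Y_obs = Y / (1 + k_d θ_c) = 0.509 / (1 + 0.0611 × 16.5) = 0.509 / 2.008 = 0.2535.

Y_obs ≈ 0.253 g VSS/g soluble BOD₅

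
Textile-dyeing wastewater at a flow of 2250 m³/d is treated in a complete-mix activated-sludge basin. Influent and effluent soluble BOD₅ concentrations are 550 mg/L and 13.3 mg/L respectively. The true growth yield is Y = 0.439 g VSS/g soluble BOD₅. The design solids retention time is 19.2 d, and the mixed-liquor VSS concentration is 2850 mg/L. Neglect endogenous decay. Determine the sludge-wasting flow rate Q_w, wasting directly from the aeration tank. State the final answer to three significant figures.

Q_w ≈ 186 m³/d

Biomass mass balance (decay neglected): V·X = Y·Q·(S₀ − S)·θ_c, so V = 0.439 × 2250 × (550 − 13.3) × 19.2 / 2850 = 3571 m³.
Wasting from the aeration tank: Q_w = V / θ_c = 3571 / 19.2 = 186.0 m³/d.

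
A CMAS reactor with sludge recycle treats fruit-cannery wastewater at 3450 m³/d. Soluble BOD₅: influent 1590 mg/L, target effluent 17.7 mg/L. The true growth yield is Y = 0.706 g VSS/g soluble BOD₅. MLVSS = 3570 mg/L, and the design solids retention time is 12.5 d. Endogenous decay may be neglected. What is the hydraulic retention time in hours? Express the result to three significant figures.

τ ≈ 93.3 h

Biomass mass balance (decay neglected): V·X = Y·Q·(S₀ − S)·θ_c, so V = 0.706 × 3450 × (1590 − 17.7) × 12.5 / 3570 = 13409 m³.
HRT = V/Q = 13409 m³ / 3450 m³·d⁻¹ = 3.887 d × 24 = 93.28 h.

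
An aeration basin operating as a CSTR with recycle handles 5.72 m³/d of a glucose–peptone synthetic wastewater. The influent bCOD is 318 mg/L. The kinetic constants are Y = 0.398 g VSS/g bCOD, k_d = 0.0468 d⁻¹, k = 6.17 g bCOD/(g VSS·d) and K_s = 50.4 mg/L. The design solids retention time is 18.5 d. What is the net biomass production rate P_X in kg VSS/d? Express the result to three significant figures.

P_X ≈ 0.385 kg VSS/d

From the Monod/SRT balance for a CMAS, S = K_s·(1+k_d θ_c)/[θ_c·(Y k − k_d) − 1] = 50.4 × (1 + 0.0468 × 18.5) / [18.5 × (0.398 × 6.17 − 0.0468) − 1] = 94.04 / 43.56 = 2.159 mg/L.
Y_obs = Y / (1 + k_d θ_c) = 0.398 / (1 + 0.0468 × 18.5) = 0.398 / 1.866 = 0.2133.
Q·(S₀ − S) = 5.72 × (318 − 2.16) × 10⁻³ = 1.807 kg/d removed.
So the net sludge growth is P_X = 0.2133 × 1.807 = 0.3854 kg VSS/d.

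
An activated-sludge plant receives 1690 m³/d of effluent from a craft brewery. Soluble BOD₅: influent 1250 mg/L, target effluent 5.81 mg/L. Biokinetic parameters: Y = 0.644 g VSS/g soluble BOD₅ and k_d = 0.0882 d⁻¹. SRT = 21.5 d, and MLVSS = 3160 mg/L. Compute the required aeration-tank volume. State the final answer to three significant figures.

Steady-state biomass mass balance: V·X·(1 + k_d·θ_c) = Y·Q·(S₀ − S)·θ_c, so V = 0.644 × 1690 × (1250 − 5.81) × 21.5 / [3160 × (1 + 0.0882 × 21.5)] = 2.91×10^7 / 9152 = 3181 m³.

V ≈ 3180 m³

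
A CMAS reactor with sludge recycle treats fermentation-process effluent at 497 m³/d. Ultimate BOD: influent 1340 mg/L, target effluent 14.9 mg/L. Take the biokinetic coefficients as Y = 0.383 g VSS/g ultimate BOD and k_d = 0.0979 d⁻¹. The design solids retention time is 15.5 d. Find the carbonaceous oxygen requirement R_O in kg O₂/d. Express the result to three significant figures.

The observed yield is Y_obs = Y/(1 + k_d·θ_c) = 0.383 / (1 + 0.0979 × 15.5) = 0.383 / 2.517 = 0.1521 g VSS per g ultimate BOD removed.
Substrate removed = Q·(S₀ − S) = 497 m³/d × (1340 − 14.9) g/m³ = 6.59×10^5 g/d = 658.6 kg/d.
P_X = Y_obs·Q·(S₀ − S) = 0.1521 × 658.6 = 100.2 kg VSS/d.
Carbonaceous O₂ demand = substrate oxidised − cell-mass equivalent = 658.6 − 1.42 × 100.2 = 516.3 kg O₂/d.

R_O ≈ 516 kg O₂/d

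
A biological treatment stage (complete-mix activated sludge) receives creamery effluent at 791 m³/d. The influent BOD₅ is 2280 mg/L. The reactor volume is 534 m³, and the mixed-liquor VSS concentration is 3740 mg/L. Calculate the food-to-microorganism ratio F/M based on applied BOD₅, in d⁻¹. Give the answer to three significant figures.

F/M = Q·S₀ / (V·X) = 791 × 2280 / (534.0 × 3740) = 0.9030 g BOD₅·(g VSS·d)⁻¹.

F/M ≈ 0.903 d⁻¹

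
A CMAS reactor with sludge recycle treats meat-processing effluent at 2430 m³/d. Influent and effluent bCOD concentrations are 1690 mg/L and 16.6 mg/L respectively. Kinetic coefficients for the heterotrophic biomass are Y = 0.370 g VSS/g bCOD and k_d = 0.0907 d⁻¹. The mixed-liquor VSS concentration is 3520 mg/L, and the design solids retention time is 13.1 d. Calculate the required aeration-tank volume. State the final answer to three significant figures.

V ≈ 2560 m³

From the SRT design equation V = Y Q (S₀−S) θ_c / [X (1 + k_d θ_c)] = 0.370 × 2430 × (1690 − 16.6) × 13.1 / [3520 × (1 + 0.0907 × 13.1)] = 1.97×10^7 / 7702 = 2559 m³.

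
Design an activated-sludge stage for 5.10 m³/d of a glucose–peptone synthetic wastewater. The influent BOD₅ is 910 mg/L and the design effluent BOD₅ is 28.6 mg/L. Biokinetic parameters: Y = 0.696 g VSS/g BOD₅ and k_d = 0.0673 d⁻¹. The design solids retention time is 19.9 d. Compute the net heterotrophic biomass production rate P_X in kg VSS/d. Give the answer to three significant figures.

Correct the yield for decay: Y_obs = Y/(1 + k_d θ_c) = 0.696 / (1 + 0.0673 × 19.9) = 0.696 / 2.339 = 0.2975.
Mass of BOD₅ removed per day: Q(S₀ − S) = 5.10 × 881.4 g/m³ = 4.495 kg/d.
P_X = Y_obs · Q(S₀ − S) = 0.2975 × 4.495 = 1.337 kg VSS/d.

P_X ≈ 1.34 kg VSS/d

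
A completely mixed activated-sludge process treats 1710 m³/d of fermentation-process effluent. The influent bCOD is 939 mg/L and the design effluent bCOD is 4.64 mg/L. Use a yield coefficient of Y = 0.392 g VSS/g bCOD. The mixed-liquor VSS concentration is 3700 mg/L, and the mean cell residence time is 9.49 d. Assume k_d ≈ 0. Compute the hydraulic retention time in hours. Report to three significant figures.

V·X = Y·Q·ΔS·θ_c gives V = 0.392 × 1710 × (939 − 4.64) × 9.49 / 3700 = 1606 m³.
HRT = V/Q = 1606 m³ / 1710 m³·d⁻¹ = 0.9394 d × 24 = 22.55 h.

τ ≈ 22.5 h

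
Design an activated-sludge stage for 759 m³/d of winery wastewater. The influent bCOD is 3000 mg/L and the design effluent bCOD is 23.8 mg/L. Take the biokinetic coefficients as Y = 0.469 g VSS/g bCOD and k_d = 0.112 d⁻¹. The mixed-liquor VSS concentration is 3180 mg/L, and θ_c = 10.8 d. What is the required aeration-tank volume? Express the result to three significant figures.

V ≈ 1630 m³

Steady-state biomass mass balance: V·X·(1 + k_d·θ_c) = Y·Q·(S₀ − S)·θ_c, so V = 0.469 × 759 × (3000 − 23.8) × 10.8 / [3180 × (1 + 0.112 × 10.8)] = 1.14×10^7 / 7027 = 1628 m³.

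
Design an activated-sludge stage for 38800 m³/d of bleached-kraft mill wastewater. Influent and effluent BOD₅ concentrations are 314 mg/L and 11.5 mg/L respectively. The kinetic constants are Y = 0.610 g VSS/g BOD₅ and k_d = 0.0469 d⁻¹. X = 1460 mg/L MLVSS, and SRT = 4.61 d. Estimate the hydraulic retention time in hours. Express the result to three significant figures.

From the SRT design equation V = Y Q (S₀−S) θ_c / [X (1 + k_d θ_c)] = 0.610 × 38800 × (314 − 11.5) × 4.61 / [1460 × (1 + 0.0469 × 4.61)] = 3.3×10^7 / 1776 = 18588 m³.
Hydraulic retention time τ = V/Q = 18588 / 38800 = 0.4791 d = 11.50 h.

τ ≈ 11.5 h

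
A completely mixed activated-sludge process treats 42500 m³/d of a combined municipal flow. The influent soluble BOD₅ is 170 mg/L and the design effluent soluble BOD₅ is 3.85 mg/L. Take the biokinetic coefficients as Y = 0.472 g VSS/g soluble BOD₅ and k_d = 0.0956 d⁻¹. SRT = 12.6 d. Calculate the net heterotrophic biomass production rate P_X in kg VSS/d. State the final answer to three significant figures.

Y_obs = Y / (1 + k_d θ_c) = 0.472 / (1 + 0.0956 × 12.6) = 0.472 / 2.205 = 0.2141.
Mass of soluble BOD₅ removed per day: Q(S₀ − S) = 42500 × 166.2 g/m³ = 7061 kg/d.
Net biomass production P_X = Y_obs × Q·(S₀ − S) = 0.2141 × 7061 = 1512 kg VSS/d.

P_X ≈ 1510 kg VSS/d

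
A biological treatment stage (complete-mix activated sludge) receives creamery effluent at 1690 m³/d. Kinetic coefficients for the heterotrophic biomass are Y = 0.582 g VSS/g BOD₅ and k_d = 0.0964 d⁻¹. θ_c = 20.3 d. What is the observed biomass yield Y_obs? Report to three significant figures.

Correct the yield for decay: Y_obs = Y/(1 + k_d θ_c) = 0.582 / (1 + 0.0964 × 20.3) = 0.582 / 2.957 = 0.1968.

Y_obs ≈ 0.197 g VSS/g BOD₅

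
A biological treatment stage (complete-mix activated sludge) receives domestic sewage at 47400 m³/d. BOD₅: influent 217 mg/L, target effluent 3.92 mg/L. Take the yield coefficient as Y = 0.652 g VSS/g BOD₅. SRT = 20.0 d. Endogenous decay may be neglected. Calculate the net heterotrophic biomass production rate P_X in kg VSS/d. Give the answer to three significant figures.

P_X ≈ 6590 kg VSS/d

No decay correction is needed, so Y_obs = Y = 0.652.
Substrate removed = Q·(S₀ − S) = 47400 m³/d × (217 − 3.92) g/m³ = 1.01×10^7 g/d = 10100 kg/d.
So the net sludge growth is P_X = 0.6520 × 10100 = 6585 kg VSS/d.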